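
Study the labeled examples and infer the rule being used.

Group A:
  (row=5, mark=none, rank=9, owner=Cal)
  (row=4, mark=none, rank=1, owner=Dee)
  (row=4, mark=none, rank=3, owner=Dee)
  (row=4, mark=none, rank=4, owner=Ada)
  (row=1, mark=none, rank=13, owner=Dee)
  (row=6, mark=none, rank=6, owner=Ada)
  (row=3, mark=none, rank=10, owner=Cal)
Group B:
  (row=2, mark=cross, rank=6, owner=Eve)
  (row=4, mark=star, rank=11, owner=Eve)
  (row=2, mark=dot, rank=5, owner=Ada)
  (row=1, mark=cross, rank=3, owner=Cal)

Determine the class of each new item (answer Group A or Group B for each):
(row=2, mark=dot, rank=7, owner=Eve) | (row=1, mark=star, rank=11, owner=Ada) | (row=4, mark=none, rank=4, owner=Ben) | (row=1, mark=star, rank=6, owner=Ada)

Every 'Group A' example satisfies: mark is none. None of the 'Group B' examples do.
Group B: (row=2, mark=dot, rank=7, owner=Eve), since mark is dot.
Group B: (row=1, mark=star, rank=11, owner=Ada), since mark is star.
Group A: (row=4, mark=none, rank=4, owner=Ben), since mark is none.
Group B: (row=1, mark=star, rank=6, owner=Ada), since mark is star.

Group B, Group B, Group A, Group B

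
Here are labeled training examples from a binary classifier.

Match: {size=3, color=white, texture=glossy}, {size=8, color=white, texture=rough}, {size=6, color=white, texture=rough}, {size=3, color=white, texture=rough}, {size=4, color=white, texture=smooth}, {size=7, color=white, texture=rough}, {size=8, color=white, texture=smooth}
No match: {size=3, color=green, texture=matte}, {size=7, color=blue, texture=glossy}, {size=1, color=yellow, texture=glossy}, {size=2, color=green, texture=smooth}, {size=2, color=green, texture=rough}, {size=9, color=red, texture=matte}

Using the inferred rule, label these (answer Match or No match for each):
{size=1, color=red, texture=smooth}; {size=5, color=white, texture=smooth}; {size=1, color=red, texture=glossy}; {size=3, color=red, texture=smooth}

No match, Match, No match, No match

The distinguishing property — color is white — holds for all the 'Match' cases and none of the 'No match' cases.
No match: {size=1, color=red, texture=smooth}, since color is red.
Match: {size=5, color=white, texture=smooth}, since color is white.
No match: {size=1, color=red, texture=glossy}, since color is red.
No match: {size=3, color=red, texture=smooth}, since color is red.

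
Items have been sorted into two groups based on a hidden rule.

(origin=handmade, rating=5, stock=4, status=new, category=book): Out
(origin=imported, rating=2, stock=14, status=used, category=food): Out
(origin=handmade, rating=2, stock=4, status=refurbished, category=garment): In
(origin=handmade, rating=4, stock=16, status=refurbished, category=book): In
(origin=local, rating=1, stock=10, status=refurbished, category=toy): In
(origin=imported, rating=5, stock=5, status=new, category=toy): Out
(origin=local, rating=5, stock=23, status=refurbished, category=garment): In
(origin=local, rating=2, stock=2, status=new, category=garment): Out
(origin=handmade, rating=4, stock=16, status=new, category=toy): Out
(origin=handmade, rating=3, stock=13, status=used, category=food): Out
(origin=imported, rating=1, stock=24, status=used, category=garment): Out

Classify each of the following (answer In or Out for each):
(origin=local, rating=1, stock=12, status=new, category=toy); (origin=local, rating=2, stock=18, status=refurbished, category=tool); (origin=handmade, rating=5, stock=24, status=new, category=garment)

Out, In, Out

The common property of the 'In' items is: status is refurbished. No 'Out' item has it.
(origin=local, rating=1, stock=12, status=new, category=toy): status is new, doesn't qualify → Out. (origin=local, rating=2, stock=18, status=refurbished, category=tool): status is refurbished, matches → In. (origin=handmade, rating=5, stock=24, status=new, category=garment): status is new, doesn't qualify → Out.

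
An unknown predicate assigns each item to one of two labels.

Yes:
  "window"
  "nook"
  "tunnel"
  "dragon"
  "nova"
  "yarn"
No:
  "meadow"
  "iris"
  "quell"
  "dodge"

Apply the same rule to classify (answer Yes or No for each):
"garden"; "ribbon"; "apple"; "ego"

A rule that fits every label: contains 'n' — true of each 'Yes' example, false of each 'No' one.
Yes: "garden", since has 'n'. Yes: "ribbon", since has 'n'. No: "apple", since no 'n'. No: "ego", since no 'n'.

Yes, Yes, No, No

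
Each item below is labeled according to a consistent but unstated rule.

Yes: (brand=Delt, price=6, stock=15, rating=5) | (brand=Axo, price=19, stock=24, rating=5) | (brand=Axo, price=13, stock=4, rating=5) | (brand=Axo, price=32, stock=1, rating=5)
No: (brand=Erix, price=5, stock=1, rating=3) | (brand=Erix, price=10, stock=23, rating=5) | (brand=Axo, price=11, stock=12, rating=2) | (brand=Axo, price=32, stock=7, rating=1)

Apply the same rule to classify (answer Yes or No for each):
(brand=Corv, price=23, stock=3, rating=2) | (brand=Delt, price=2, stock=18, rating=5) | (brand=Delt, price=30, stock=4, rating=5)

One predicate separates the groups cleanly: rating = 5 AND price ≠ 10.

No, Yes, Yes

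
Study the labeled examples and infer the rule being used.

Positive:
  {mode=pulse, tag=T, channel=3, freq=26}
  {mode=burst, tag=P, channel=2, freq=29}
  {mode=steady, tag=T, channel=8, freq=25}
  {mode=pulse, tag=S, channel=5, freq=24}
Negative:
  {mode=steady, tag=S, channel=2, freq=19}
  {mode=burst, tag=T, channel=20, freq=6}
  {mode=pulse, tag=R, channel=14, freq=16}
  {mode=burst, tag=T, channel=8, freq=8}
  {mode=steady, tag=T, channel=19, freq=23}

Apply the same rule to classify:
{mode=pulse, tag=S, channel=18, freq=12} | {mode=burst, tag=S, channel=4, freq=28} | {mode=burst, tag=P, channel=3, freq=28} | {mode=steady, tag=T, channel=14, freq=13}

Negative, Positive, Positive, Negative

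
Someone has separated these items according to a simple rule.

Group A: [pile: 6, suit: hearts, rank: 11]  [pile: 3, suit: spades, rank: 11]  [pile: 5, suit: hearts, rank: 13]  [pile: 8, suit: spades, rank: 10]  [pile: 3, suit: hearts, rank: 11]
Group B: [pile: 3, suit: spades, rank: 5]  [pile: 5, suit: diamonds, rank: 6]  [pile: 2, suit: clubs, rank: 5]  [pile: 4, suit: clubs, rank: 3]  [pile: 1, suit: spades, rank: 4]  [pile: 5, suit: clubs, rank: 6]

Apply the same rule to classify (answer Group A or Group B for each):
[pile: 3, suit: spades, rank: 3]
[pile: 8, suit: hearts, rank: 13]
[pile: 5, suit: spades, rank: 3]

Group B, Group A, Group B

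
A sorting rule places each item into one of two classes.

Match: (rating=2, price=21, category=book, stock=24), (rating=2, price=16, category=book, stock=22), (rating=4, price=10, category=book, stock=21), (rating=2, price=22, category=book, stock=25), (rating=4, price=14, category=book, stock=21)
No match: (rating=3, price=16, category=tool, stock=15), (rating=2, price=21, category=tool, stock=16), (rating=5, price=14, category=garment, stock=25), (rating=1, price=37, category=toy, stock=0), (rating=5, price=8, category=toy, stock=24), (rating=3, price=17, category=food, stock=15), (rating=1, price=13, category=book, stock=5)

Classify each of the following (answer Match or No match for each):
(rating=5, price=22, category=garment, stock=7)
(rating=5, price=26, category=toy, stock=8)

No match, No match

All 'Match' examples share one property — category is book AND rating ≥ 2 — and every 'No match' example lacks it.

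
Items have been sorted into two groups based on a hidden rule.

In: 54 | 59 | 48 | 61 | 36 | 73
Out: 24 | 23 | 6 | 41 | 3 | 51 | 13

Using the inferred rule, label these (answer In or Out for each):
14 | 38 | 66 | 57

Out, In, In, In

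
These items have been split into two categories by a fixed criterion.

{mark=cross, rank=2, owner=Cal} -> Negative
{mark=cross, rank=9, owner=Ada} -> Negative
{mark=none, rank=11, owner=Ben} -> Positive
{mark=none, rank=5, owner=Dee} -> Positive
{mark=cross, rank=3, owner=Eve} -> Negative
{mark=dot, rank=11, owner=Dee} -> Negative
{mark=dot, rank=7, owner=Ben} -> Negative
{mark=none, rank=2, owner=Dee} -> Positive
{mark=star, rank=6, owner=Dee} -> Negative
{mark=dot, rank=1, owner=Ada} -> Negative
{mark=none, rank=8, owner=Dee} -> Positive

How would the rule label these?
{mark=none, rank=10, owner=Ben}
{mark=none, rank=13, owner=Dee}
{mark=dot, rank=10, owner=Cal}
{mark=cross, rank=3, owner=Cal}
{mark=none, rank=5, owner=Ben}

Positive, Positive, Negative, Negative, Positive

The simplest hypothesis consistent with all the labels is: mark is none.
{mark=none, rank=10, owner=Ben}: mark is none, qualifies → Positive.
{mark=none, rank=13, owner=Dee}: mark is none, qualifies → Positive.
{mark=dot, rank=10, owner=Cal}: mark is dot, fails this test → Negative.
{mark=cross, rank=3, owner=Cal}: mark is cross, fails this test → Negative.
{mark=none, rank=5, owner=Ben}: mark is none, qualifies → Positive.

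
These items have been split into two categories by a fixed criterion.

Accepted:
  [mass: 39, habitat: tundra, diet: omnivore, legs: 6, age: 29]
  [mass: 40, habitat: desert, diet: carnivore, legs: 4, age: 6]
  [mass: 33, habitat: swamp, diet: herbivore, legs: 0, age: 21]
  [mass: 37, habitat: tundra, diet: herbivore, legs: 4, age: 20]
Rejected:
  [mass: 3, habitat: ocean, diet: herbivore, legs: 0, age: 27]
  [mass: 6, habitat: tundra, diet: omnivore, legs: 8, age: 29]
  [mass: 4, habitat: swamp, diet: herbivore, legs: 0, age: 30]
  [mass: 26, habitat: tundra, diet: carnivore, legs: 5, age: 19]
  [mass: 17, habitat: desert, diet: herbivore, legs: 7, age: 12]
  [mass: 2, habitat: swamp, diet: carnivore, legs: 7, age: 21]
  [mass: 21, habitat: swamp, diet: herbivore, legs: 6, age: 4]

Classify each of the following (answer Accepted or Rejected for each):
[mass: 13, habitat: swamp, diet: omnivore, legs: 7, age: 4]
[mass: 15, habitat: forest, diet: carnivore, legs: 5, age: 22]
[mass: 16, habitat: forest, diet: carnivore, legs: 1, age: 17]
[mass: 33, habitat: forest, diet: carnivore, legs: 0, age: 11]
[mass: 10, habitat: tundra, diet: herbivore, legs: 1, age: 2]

The simplest hypothesis consistent with all the labels is: mass ≥ 33.
[mass: 13, habitat: swamp, diet: omnivore, legs: 7, age: 4] → mass = 13 → Rejected.
[mass: 15, habitat: forest, diet: carnivore, legs: 5, age: 22] → mass = 15 → Rejected.
[mass: 16, habitat: forest, diet: carnivore, legs: 1, age: 17] → mass = 16 → Rejected.
[mass: 33, habitat: forest, diet: carnivore, legs: 0, age: 11] → mass = 33 → Accepted.
[mass: 10, habitat: tundra, diet: herbivore, legs: 1, age: 2] → mass = 10 → Rejected.

Rejected, Rejected, Rejected, Accepted, Rejected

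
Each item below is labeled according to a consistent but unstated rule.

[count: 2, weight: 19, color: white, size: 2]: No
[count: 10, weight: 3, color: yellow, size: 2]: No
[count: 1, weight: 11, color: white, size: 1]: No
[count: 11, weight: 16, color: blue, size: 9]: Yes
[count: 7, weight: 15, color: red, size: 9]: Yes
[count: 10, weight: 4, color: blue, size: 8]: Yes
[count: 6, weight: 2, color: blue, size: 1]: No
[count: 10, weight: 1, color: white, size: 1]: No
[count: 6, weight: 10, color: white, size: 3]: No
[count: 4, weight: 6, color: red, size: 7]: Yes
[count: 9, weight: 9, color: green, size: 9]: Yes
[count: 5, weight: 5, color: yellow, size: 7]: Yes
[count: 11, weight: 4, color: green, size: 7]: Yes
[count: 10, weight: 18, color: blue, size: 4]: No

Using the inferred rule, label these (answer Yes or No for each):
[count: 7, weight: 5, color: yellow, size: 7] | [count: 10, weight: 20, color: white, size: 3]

Yes, No

The rule appears to be: size ≥ 7.
[count: 7, weight: 5, color: yellow, size: 7] — size = 7, hence Yes. [count: 10, weight: 20, color: white, size: 3] — size = 3, hence No.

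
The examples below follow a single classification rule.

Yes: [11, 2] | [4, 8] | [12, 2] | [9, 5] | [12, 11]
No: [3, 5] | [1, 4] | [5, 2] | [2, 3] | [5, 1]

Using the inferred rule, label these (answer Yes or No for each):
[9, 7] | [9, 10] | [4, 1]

Yes, Yes, No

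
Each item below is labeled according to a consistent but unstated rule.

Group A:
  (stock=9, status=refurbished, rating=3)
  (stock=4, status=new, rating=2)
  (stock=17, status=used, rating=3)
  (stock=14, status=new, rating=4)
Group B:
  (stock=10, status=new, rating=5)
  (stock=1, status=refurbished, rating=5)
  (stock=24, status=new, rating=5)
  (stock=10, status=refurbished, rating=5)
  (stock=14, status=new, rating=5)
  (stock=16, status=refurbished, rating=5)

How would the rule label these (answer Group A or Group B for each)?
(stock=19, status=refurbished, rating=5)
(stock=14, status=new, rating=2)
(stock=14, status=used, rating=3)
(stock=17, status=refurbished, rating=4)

Group B, Group A, Group A, Group A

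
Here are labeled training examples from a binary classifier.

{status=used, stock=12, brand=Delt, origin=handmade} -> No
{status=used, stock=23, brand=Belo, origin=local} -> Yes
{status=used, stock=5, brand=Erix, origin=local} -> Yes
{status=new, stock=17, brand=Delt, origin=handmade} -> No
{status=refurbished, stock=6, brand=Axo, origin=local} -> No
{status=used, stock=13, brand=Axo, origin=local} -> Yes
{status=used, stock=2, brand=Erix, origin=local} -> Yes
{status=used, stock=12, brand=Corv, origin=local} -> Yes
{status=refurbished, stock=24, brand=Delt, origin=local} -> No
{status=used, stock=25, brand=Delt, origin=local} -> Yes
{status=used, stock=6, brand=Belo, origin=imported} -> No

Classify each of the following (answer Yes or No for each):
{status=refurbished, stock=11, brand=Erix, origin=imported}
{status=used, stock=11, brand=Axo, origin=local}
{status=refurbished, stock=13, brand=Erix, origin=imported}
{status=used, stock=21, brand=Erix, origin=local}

No, Yes, No, Yes

'Yes' ⟺ origin is local AND status is used.
{status=refurbished, stock=11, brand=Erix, origin=imported} → origin is imported, status is refurbished → No. {status=used, stock=11, brand=Axo, origin=local} → origin is local, status is used → Yes. {status=refurbished, stock=13, brand=Erix, origin=imported} → origin is imported, status is refurbished → No. {status=used, stock=21, brand=Erix, origin=local} → origin is local, status is used → Yes.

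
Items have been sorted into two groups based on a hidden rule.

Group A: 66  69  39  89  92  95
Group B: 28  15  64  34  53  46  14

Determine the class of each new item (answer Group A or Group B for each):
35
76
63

Group B, Group A, Group B

'Group A' ⟺ digit sum ≥ 11.
35 — digit sum 3+5 = 8, hence Group B. 76 — digit sum 7+6 = 13, hence Group A. 63 — digit sum 6+3 = 9, hence Group B.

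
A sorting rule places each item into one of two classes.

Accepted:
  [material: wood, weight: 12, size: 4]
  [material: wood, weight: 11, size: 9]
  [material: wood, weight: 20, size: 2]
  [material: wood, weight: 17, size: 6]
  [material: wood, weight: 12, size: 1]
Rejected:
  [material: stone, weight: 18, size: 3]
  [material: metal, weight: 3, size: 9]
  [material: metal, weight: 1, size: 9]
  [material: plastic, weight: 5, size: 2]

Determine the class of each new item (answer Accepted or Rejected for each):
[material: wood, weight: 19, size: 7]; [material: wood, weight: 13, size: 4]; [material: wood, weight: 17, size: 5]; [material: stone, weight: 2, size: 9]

Accepted, Accepted, Accepted, Rejected

Looking at the examples, the only property every 'Accepted' case has and every 'Rejected' case lacks is: material is wood.
[material: wood, weight: 19, size: 7]: material is wood, matches → Accepted. [material: wood, weight: 13, size: 4]: material is wood, matches → Accepted. [material: wood, weight: 17, size: 5]: material is wood, matches → Accepted. [material: stone, weight: 2, size: 9]: material is stone, doesn't match → Rejected.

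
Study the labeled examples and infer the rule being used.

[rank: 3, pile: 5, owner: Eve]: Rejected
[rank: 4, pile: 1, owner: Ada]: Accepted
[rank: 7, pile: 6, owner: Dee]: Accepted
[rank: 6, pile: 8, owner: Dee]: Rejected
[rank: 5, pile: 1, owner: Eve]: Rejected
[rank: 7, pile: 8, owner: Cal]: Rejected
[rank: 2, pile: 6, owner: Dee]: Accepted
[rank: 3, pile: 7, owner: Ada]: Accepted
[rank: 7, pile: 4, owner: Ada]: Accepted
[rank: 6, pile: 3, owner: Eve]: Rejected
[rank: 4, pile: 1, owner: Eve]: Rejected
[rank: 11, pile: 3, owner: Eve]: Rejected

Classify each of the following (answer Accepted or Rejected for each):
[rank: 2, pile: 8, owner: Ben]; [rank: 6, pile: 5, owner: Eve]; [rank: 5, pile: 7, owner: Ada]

Rejected, Rejected, Accepted

All 'Accepted' examples share one property — owner is Ada OR pile = 6 — and every 'Rejected' example lacks it.
[rank: 2, pile: 8, owner: Ben]: owner is Ben, pile = 8 — doesn't match, so Rejected.
[rank: 6, pile: 5, owner: Eve]: owner is Eve, pile = 5 — doesn't match, so Rejected.
[rank: 5, pile: 7, owner: Ada]: owner is Ada, pile = 7 — meets the rule, so Accepted.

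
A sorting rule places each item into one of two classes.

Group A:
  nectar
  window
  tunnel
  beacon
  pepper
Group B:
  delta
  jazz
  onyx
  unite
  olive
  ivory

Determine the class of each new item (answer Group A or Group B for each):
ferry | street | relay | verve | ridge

Rule: length 6. This holds for each 'Group A' example and fails for each 'Group B' one.

Group B, Group A, Group B, Group B, Group B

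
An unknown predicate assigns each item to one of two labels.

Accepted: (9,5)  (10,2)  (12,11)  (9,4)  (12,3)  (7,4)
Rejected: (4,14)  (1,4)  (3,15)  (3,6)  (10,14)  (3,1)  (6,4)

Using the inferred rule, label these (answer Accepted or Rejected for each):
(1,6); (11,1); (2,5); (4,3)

Rejected, Accepted, Rejected, Rejected

The pattern is that an item is 'Accepted' exactly when: first > second AND sum ≥ 11.
(1,6): 1 < 6, 1+6 = 7 — fails this test, so Rejected. (11,1): 11 > 1, 11+1 = 12 — checks out, so Accepted. (2,5): 2 < 5, 2+5 = 7 — fails this test, so Rejected. (4,3): 4 > 3, 4+3 = 7 — fails this test, so Rejected.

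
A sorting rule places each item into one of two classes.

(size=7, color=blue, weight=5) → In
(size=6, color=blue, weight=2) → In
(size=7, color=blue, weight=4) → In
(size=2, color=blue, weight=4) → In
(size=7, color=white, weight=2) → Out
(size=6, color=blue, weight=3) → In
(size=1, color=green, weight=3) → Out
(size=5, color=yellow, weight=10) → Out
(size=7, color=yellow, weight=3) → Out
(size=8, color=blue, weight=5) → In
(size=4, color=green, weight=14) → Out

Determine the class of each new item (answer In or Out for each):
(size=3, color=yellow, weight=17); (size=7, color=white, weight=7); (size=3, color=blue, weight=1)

The simplest hypothesis consistent with all the labels is: color is blue.
(size=3, color=yellow, weight=17) → color is yellow → Out. (size=7, color=white, weight=7) → color is white → Out. (size=3, color=blue, weight=1) → color is blue → In.

Out, Out, In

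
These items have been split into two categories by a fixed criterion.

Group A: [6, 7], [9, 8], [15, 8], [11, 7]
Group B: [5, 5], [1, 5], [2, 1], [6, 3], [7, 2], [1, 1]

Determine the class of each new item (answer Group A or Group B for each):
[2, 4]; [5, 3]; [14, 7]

Group B, Group B, Group A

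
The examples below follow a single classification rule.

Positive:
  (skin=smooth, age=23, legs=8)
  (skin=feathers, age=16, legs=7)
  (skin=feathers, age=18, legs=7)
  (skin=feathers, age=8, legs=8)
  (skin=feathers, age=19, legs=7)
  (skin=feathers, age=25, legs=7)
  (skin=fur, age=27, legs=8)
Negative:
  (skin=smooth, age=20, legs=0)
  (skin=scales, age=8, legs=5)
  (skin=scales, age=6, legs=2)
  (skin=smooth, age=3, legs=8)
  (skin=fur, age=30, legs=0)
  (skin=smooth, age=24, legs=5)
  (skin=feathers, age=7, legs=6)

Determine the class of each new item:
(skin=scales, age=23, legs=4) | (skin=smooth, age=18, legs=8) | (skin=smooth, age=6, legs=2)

A rule that fits every label: age ≥ 6 AND legs ≥ 7 — true of each 'Positive' example, false of each 'Negative' one.
(skin=scales, age=23, legs=4): Negative (age = 23, legs = 4). (skin=smooth, age=18, legs=8): Positive (age = 18, legs = 8). (skin=smooth, age=6, legs=2): Negative (age = 6, legs = 2).

Negative, Positive, Negative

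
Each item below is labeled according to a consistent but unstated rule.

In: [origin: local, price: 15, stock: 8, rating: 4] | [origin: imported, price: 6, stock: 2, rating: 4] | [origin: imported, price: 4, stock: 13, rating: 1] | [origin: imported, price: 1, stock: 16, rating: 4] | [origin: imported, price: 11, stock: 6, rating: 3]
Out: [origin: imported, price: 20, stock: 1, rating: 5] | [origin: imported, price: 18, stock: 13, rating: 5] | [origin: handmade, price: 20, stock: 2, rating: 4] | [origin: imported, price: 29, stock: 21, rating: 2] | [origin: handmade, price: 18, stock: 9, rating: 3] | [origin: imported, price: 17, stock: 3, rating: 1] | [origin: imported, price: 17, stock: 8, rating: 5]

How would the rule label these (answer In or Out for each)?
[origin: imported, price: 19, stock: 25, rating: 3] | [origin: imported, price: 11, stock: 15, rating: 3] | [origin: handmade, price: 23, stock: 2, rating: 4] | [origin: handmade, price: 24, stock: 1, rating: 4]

Out, In, Out, Out

The common property of the 'In' items is: price ≤ 15. No 'Out' item has it.
[origin: imported, price: 19, stock: 25, rating: 3]: Out (price = 19). [origin: imported, price: 11, stock: 15, rating: 3]: In (price = 11). [origin: handmade, price: 23, stock: 2, rating: 4]: Out (price = 23). [origin: handmade, price: 24, stock: 1, rating: 4]: Out (price = 24).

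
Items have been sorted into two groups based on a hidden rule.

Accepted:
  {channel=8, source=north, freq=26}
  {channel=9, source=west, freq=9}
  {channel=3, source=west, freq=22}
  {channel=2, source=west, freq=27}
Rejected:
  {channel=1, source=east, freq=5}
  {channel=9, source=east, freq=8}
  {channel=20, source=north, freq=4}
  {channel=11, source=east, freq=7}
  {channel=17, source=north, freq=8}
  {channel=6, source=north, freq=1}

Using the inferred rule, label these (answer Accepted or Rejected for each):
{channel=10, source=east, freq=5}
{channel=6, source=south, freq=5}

Rejected, Rejected

The pattern is that an item is 'Accepted' exactly when: freq ≥ 9.
{channel=10, source=east, freq=5} — freq = 5, hence Rejected.
{channel=6, source=south, freq=5} — freq = 5, hence Rejected.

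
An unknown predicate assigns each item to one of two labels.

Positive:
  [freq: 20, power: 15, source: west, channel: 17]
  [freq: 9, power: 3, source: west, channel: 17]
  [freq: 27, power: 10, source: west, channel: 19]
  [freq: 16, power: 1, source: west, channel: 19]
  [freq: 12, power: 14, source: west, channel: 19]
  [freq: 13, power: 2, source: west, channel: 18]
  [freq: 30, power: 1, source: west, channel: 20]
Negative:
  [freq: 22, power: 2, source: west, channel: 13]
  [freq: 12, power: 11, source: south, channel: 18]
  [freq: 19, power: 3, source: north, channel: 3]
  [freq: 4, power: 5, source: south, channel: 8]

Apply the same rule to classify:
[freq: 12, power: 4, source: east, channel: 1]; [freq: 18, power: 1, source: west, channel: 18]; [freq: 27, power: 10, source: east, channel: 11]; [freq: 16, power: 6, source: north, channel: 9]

Negative, Positive, Negative, Negative

A rule that fits every label: source is west AND channel ≥ 17 — true of each 'Positive' example, false of each 'Negative' one.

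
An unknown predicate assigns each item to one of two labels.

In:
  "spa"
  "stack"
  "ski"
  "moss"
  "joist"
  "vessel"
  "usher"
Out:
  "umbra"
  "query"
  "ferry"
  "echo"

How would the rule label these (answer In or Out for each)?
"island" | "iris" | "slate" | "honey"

The rule appears to be: contains 's'.
In: "island", since has 's'. In: "iris", since has 's'. In: "slate", since has 's'. Out: "honey", since no 's'.

In, In, In, Out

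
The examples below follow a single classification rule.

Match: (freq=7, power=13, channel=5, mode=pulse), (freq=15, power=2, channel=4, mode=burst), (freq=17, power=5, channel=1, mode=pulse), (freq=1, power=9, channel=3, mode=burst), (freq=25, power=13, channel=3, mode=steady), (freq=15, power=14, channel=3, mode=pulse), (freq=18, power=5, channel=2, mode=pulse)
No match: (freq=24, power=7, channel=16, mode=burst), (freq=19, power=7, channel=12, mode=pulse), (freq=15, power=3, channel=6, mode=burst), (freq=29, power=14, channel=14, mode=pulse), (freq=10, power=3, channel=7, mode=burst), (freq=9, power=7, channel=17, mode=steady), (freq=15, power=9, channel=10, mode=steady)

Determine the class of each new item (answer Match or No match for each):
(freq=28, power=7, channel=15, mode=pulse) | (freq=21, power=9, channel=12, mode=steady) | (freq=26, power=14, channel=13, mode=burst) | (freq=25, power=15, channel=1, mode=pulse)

The rule appears to be: channel ≤ 5.
(freq=28, power=7, channel=15, mode=pulse) — channel = 15, hence No match.
(freq=21, power=9, channel=12, mode=steady) — channel = 12, hence No match.
(freq=26, power=14, channel=13, mode=burst) — channel = 13, hence No match.
(freq=25, power=15, channel=1, mode=pulse) — channel = 1, hence Match.

No match, No match, No match, Match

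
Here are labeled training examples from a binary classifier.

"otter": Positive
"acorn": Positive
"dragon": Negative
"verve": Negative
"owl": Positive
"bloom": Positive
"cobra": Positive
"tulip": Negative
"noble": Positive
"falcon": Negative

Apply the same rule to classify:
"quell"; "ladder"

The rule appears to be: odd length AND contains 'o'.
"quell" → length 5, no 'o' → Negative. "ladder" → length 6, no 'o' → Negative.

Negative, Negative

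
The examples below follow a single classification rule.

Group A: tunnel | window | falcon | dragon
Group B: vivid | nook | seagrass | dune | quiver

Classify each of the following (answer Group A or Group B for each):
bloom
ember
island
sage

The distinguishing property — length 6 AND contains 'n' — holds for all the 'Group A' cases and none of the 'Group B' cases.
Group B: bloom, since length 5, no 'n'. Group B: ember, since length 5, no 'n'. Group A: island, since length 6, has 'n'. Group B: sage, since length 4, no 'n'.

Group B, Group B, Group A, Group B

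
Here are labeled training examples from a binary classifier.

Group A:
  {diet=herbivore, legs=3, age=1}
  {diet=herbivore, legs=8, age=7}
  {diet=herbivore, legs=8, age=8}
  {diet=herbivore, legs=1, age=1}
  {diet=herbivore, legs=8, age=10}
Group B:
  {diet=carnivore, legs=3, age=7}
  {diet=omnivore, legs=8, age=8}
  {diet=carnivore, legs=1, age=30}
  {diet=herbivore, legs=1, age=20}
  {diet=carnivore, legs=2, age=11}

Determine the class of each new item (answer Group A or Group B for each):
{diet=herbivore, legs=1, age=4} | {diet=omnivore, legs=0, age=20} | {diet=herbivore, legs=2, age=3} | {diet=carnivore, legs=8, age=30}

'Group A' ⟺ diet is herbivore AND age ≤ 10.

Group A, Group B, Group A, Group B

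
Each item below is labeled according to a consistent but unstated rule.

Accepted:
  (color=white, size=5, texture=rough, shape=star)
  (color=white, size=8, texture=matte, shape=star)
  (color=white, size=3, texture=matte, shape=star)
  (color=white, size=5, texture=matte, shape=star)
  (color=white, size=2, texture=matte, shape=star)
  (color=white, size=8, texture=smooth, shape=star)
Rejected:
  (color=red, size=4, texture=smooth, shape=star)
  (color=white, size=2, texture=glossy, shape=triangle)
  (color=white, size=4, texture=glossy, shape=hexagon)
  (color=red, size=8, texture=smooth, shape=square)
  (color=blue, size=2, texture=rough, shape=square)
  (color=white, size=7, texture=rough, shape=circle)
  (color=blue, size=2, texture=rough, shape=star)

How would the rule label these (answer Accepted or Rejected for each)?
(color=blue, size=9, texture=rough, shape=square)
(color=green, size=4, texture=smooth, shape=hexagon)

The simplest hypothesis consistent with all the labels is: shape is star AND color is white.
(color=blue, size=9, texture=rough, shape=square) → shape is square, color is blue → Rejected. (color=green, size=4, texture=smooth, shape=hexagon) → shape is hexagon, color is green → Rejected.

Rejected, Rejected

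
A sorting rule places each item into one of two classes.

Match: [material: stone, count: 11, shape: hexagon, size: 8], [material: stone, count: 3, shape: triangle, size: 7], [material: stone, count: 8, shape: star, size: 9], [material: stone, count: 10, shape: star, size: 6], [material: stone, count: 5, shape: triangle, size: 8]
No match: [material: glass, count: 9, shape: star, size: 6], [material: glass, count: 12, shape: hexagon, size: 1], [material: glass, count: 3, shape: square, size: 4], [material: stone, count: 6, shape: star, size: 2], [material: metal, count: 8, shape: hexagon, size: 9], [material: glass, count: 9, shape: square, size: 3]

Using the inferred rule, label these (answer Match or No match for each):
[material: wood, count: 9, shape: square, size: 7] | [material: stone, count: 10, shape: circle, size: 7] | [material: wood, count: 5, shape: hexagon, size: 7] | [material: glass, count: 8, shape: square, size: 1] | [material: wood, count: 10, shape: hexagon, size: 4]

The rule appears to be: material is stone AND size ≥ 3.
[material: wood, count: 9, shape: square, size: 7]: No match (material is wood, size = 7). [material: stone, count: 10, shape: circle, size: 7]: Match (material is stone, size = 7). [material: wood, count: 5, shape: hexagon, size: 7]: No match (material is wood, size = 7). [material: glass, count: 8, shape: square, size: 1]: No match (material is glass, size = 1). [material: wood, count: 10, shape: hexagon, size: 4]: No match (material is wood, size = 4).

No match, Match, No match, No match, No match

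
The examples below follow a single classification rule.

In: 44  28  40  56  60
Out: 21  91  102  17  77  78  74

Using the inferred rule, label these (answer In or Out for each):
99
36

Out, In

Comparing the two groups points to one rule — multiple of 4.
99: 99 = 4·24 + 3 — doesn't match, so Out.
36: 36 = 4·9 — matches, so In.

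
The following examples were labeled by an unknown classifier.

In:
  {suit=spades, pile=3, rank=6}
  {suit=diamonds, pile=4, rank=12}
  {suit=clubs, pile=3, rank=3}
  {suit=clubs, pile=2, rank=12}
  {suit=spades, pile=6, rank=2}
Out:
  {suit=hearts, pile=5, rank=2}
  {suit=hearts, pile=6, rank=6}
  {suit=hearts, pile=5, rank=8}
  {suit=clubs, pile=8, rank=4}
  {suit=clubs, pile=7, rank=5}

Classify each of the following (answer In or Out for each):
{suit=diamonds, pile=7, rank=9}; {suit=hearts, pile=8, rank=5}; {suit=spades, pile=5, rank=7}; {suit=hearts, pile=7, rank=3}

Out, Out, In, Out

The pattern is that an item is 'In' exactly when: suit is spades OR pile ≤ 4.
{suit=diamonds, pile=7, rank=9}: Out (suit is diamonds, pile = 7). {suit=hearts, pile=8, rank=5}: Out (suit is hearts, pile = 8). {suit=spades, pile=5, rank=7}: In (suit is spades, pile = 5). {suit=hearts, pile=7, rank=3}: Out (suit is hearts, pile = 7).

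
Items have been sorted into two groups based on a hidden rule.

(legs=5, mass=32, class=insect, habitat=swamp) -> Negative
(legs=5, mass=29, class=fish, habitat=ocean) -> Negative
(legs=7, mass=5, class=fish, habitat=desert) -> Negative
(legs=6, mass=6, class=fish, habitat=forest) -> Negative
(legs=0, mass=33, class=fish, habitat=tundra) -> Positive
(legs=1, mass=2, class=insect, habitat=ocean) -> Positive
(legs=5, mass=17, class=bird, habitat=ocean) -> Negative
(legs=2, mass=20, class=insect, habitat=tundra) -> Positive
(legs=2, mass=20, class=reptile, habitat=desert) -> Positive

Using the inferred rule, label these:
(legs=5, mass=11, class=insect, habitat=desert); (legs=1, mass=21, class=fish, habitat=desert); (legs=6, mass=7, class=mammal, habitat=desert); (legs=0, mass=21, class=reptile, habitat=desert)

Negative, Positive, Negative, Positive

The simplest hypothesis consistent with all the labels is: legs ≤ 2.
Negative: (legs=5, mass=11, class=insect, habitat=desert), since legs = 5. Positive: (legs=1, mass=21, class=fish, habitat=desert), since legs = 1. Negative: (legs=6, mass=7, class=mammal, habitat=desert), since legs = 6. Positive: (legs=0, mass=21, class=reptile, habitat=desert), since legs = 0.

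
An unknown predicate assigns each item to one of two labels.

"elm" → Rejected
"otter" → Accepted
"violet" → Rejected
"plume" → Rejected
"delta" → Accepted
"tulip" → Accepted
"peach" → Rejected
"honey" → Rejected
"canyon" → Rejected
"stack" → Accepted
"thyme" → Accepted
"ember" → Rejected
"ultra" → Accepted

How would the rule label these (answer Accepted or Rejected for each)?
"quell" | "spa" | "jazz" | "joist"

Rejected, Rejected, Rejected, Accepted

A rule that fits every label: odd length AND contains 't' — true of each 'Accepted' example, false of each 'Rejected' one.
"quell": length 5, no 't' — fails the rule, so Rejected.
"spa": length 3, no 't' — fails the rule, so Rejected.
"jazz": length 4, no 't' — fails the rule, so Rejected.
"joist": length 5, has 't' — qualifies, so Accepted.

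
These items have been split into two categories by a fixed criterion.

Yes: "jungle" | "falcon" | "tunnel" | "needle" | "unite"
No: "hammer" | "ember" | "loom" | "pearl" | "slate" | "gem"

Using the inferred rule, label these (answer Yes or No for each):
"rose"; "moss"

All 'Yes' examples share one property — contains 'n' — and every 'No' example lacks it.
"rose": no 'n' — fails the rule, so No. "moss": no 'n' — fails the rule, so No.

No, No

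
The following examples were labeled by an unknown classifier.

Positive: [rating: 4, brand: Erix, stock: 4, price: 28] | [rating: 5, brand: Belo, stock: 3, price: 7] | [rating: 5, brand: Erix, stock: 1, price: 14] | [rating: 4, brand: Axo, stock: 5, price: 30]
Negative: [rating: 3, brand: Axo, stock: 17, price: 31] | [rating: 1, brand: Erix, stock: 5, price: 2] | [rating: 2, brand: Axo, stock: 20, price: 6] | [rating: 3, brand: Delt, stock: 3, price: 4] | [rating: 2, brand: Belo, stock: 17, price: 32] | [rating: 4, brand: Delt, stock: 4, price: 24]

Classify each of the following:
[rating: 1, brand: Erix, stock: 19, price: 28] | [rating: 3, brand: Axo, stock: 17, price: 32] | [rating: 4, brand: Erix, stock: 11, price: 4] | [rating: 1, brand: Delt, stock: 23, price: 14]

Negative, Negative, Positive, Negative

Rule: rating ≥ 4 AND price ≠ 24. This holds for each 'Positive' example and fails for each 'Negative' one.
[rating: 1, brand: Erix, stock: 19, price: 28] — rating = 1, price = 28, hence Negative.
[rating: 3, brand: Axo, stock: 17, price: 32] — rating = 3, price = 32, hence Negative.
[rating: 4, brand: Erix, stock: 11, price: 4] — rating = 4, price = 4, hence Positive.
[rating: 1, brand: Delt, stock: 23, price: 14] — rating = 1, price = 14, hence Negative.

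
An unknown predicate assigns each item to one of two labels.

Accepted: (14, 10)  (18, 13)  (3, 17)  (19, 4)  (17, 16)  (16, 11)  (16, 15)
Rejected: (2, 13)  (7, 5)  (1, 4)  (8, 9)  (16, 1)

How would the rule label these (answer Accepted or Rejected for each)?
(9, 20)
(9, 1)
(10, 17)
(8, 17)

All 'Accepted' examples share one property — sum ≥ 20 — and every 'Rejected' example lacks it.
(9, 20) — 9+20 = 29, hence Accepted. (9, 1) — 9+1 = 10, hence Rejected. (10, 17) — 10+17 = 27, hence Accepted. (8, 17) — 8+17 = 25, hence Accepted.

Accepted, Rejected, Accepted, Accepted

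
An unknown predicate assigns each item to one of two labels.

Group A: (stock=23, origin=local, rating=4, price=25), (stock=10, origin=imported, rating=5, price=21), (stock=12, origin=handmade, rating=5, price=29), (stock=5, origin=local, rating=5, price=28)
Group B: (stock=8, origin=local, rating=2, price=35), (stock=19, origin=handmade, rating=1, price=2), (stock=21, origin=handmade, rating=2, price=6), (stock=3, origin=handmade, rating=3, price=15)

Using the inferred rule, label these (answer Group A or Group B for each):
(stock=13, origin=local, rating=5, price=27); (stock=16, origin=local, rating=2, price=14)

Group A, Group B

The pattern is that an item is 'Group A' exactly when: rating ≥ 4.
(stock=13, origin=local, rating=5, price=27) — rating = 5, hence Group A.
(stock=16, origin=local, rating=2, price=14) — rating = 2, hence Group B.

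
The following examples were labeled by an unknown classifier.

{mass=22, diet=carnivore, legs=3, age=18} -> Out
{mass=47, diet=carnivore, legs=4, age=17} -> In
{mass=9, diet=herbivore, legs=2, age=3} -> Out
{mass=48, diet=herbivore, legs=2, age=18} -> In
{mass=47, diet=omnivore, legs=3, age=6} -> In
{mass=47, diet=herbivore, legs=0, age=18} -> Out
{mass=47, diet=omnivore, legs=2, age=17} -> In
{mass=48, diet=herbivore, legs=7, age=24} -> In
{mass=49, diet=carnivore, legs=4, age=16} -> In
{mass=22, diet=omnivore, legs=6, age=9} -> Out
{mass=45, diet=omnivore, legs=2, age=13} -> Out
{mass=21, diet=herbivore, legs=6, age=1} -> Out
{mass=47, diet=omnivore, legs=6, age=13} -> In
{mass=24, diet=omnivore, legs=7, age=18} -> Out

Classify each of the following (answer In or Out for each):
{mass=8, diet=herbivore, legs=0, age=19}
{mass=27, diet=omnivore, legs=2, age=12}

Out, Out

'In' ⟺ legs ≥ 2 AND mass ≥ 47.
Out: {mass=8, diet=herbivore, legs=0, age=19}, since legs = 0, mass = 8.
Out: {mass=27, diet=omnivore, legs=2, age=12}, since legs = 2, mass = 27.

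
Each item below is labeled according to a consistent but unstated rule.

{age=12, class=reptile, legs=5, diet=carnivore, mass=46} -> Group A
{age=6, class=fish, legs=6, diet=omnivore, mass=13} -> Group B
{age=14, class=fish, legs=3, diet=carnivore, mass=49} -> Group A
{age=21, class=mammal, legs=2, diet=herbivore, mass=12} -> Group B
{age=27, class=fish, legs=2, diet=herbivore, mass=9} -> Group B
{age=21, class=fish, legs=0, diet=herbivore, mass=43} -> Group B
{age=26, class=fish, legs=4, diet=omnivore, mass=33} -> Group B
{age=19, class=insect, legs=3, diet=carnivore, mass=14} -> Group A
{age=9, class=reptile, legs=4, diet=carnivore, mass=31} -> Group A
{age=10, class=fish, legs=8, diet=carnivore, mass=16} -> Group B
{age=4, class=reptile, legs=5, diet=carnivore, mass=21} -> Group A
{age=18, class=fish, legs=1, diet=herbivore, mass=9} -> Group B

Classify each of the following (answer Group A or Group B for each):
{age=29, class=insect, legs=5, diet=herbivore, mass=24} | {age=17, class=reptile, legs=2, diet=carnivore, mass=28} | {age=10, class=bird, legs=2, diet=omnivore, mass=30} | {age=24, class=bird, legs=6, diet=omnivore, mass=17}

The pattern is that an item is 'Group A' exactly when: diet is carnivore AND legs ≤ 5.
{age=29, class=insect, legs=5, diet=herbivore, mass=24} → diet is herbivore, legs = 5 → Group B. {age=17, class=reptile, legs=2, diet=carnivore, mass=28} → diet is carnivore, legs = 2 → Group A. {age=10, class=bird, legs=2, diet=omnivore, mass=30} → diet is omnivore, legs = 2 → Group B. {age=24, class=bird, legs=6, diet=omnivore, mass=17} → diet is omnivore, legs = 6 → Group B.

Group B, Group A, Group B, Group B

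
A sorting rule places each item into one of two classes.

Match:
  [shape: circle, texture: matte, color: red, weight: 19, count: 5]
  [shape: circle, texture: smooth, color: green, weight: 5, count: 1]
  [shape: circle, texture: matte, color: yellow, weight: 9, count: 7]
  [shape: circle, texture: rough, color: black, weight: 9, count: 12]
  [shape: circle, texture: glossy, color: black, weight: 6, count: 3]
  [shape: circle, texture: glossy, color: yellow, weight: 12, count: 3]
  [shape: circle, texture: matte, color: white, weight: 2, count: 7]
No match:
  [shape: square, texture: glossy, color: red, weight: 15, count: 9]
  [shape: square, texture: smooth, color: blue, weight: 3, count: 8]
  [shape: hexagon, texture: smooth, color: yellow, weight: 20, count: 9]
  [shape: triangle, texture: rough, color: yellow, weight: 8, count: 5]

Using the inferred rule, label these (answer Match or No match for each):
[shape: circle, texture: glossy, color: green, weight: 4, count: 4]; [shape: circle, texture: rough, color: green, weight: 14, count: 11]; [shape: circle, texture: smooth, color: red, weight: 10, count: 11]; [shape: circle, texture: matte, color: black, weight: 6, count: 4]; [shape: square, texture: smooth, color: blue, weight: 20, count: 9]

'Match' ⟺ shape is circle.
[shape: circle, texture: glossy, color: green, weight: 4, count: 4] → shape is circle → Match. [shape: circle, texture: rough, color: green, weight: 14, count: 11] → shape is circle → Match. [shape: circle, texture: smooth, color: red, weight: 10, count: 11] → shape is circle → Match. [shape: circle, texture: matte, color: black, weight: 6, count: 4] → shape is circle → Match. [shape: square, texture: smooth, color: blue, weight: 20, count: 9] → shape is square → No match.

Match, Match, Match, Match, No match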